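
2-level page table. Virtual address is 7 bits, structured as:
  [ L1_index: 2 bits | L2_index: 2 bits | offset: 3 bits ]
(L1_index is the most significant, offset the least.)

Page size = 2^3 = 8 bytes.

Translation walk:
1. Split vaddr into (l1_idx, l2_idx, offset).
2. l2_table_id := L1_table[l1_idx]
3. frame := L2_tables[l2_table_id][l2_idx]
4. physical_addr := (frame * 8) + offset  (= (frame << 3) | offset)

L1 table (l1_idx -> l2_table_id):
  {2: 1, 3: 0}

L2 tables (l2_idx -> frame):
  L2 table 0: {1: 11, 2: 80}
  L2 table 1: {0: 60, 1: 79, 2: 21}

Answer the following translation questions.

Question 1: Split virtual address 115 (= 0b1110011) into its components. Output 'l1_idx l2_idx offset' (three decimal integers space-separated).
Answer: 3 2 3

Derivation:
vaddr = 115 = 0b1110011
  top 2 bits -> l1_idx = 3
  next 2 bits -> l2_idx = 2
  bottom 3 bits -> offset = 3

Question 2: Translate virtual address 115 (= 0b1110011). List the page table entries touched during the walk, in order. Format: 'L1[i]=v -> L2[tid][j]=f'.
vaddr = 115 = 0b1110011
Split: l1_idx=3, l2_idx=2, offset=3

Answer: L1[3]=0 -> L2[0][2]=80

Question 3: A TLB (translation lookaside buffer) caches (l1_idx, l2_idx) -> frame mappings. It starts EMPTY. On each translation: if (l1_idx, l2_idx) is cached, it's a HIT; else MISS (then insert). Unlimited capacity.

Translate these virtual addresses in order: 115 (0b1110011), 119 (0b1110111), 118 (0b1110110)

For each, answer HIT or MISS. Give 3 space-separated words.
vaddr=115: (3,2) not in TLB -> MISS, insert
vaddr=119: (3,2) in TLB -> HIT
vaddr=118: (3,2) in TLB -> HIT

Answer: MISS HIT HIT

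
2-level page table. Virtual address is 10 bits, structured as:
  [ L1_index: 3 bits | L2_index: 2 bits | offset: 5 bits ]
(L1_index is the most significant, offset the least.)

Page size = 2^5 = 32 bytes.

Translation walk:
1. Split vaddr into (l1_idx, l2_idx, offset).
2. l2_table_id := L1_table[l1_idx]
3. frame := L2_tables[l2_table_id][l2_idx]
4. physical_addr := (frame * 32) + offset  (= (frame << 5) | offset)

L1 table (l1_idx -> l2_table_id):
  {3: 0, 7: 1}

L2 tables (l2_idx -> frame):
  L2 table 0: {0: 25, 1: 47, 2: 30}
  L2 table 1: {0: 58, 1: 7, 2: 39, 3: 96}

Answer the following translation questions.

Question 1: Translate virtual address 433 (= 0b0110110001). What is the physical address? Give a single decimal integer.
Answer: 1521

Derivation:
vaddr = 433 = 0b0110110001
Split: l1_idx=3, l2_idx=1, offset=17
L1[3] = 0
L2[0][1] = 47
paddr = 47 * 32 + 17 = 1521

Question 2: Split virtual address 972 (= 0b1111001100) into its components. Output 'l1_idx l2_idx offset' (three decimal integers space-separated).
Answer: 7 2 12

Derivation:
vaddr = 972 = 0b1111001100
  top 3 bits -> l1_idx = 7
  next 2 bits -> l2_idx = 2
  bottom 5 bits -> offset = 12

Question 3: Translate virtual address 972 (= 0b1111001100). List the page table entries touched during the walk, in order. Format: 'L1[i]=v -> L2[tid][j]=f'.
vaddr = 972 = 0b1111001100
Split: l1_idx=7, l2_idx=2, offset=12

Answer: L1[7]=1 -> L2[1][2]=39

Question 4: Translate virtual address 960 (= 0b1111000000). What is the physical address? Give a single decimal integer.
vaddr = 960 = 0b1111000000
Split: l1_idx=7, l2_idx=2, offset=0
L1[7] = 1
L2[1][2] = 39
paddr = 39 * 32 + 0 = 1248

Answer: 1248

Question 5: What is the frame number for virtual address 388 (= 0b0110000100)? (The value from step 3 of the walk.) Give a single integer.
Answer: 25

Derivation:
vaddr = 388: l1_idx=3, l2_idx=0
L1[3] = 0; L2[0][0] = 25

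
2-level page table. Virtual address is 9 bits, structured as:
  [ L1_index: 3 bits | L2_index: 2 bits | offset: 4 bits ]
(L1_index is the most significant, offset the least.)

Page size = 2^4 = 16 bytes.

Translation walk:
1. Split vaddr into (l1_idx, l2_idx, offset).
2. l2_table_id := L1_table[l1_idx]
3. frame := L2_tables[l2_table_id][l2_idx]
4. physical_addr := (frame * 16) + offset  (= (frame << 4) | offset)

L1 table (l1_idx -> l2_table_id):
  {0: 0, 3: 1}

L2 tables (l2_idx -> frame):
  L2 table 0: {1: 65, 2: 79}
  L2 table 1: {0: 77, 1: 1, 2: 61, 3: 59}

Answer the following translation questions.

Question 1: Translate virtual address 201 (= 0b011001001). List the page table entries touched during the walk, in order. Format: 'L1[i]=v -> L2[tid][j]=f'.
vaddr = 201 = 0b011001001
Split: l1_idx=3, l2_idx=0, offset=9

Answer: L1[3]=1 -> L2[1][0]=77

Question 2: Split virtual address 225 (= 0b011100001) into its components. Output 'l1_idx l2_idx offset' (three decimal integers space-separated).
vaddr = 225 = 0b011100001
  top 3 bits -> l1_idx = 3
  next 2 bits -> l2_idx = 2
  bottom 4 bits -> offset = 1

Answer: 3 2 1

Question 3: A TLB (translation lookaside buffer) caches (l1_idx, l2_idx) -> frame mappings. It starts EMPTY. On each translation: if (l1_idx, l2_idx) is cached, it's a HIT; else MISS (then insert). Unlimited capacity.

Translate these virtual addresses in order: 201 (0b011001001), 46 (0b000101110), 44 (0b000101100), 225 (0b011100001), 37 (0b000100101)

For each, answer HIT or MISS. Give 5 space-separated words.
Answer: MISS MISS HIT MISS HIT

Derivation:
vaddr=201: (3,0) not in TLB -> MISS, insert
vaddr=46: (0,2) not in TLB -> MISS, insert
vaddr=44: (0,2) in TLB -> HIT
vaddr=225: (3,2) not in TLB -> MISS, insert
vaddr=37: (0,2) in TLB -> HIT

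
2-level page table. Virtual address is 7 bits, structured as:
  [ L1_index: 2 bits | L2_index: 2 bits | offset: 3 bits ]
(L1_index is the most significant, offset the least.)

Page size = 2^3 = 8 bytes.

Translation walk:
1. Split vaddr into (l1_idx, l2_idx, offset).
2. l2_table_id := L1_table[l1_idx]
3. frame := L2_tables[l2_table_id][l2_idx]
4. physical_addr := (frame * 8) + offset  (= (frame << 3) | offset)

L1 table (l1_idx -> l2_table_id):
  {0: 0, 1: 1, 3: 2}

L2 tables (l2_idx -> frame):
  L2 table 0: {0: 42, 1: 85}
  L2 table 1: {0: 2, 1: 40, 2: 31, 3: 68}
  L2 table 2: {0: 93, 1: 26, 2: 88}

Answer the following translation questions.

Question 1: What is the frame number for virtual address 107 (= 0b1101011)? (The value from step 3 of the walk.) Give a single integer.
vaddr = 107: l1_idx=3, l2_idx=1
L1[3] = 2; L2[2][1] = 26

Answer: 26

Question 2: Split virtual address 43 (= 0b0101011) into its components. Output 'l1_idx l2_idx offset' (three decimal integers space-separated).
Answer: 1 1 3

Derivation:
vaddr = 43 = 0b0101011
  top 2 bits -> l1_idx = 1
  next 2 bits -> l2_idx = 1
  bottom 3 bits -> offset = 3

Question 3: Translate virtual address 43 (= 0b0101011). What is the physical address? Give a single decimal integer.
vaddr = 43 = 0b0101011
Split: l1_idx=1, l2_idx=1, offset=3
L1[1] = 1
L2[1][1] = 40
paddr = 40 * 8 + 3 = 323

Answer: 323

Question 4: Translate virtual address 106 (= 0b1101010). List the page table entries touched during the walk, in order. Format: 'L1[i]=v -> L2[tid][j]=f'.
Answer: L1[3]=2 -> L2[2][1]=26

Derivation:
vaddr = 106 = 0b1101010
Split: l1_idx=3, l2_idx=1, offset=2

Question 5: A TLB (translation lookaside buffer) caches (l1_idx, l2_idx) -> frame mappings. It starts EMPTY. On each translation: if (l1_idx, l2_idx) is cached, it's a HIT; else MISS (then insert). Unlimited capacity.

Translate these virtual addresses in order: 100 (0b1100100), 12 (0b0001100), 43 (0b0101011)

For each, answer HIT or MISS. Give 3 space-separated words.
vaddr=100: (3,0) not in TLB -> MISS, insert
vaddr=12: (0,1) not in TLB -> MISS, insert
vaddr=43: (1,1) not in TLB -> MISS, insert

Answer: MISS MISS MISS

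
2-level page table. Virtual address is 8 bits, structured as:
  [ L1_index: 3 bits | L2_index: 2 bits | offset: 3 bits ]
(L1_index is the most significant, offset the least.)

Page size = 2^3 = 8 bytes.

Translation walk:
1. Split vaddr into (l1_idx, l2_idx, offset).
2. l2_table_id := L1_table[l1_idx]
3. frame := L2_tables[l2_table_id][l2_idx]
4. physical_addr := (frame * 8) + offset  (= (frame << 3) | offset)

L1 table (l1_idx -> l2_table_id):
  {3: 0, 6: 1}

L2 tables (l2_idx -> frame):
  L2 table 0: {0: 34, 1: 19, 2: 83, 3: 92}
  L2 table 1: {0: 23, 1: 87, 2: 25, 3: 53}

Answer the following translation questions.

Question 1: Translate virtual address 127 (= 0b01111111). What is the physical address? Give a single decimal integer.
Answer: 743

Derivation:
vaddr = 127 = 0b01111111
Split: l1_idx=3, l2_idx=3, offset=7
L1[3] = 0
L2[0][3] = 92
paddr = 92 * 8 + 7 = 743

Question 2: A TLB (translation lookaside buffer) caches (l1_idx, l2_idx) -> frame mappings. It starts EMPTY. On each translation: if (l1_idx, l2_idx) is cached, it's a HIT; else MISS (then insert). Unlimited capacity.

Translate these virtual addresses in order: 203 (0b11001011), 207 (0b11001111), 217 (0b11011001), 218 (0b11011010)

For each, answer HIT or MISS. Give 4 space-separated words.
Answer: MISS HIT MISS HIT

Derivation:
vaddr=203: (6,1) not in TLB -> MISS, insert
vaddr=207: (6,1) in TLB -> HIT
vaddr=217: (6,3) not in TLB -> MISS, insert
vaddr=218: (6,3) in TLB -> HIT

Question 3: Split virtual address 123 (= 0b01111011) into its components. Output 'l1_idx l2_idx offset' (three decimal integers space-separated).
Answer: 3 3 3

Derivation:
vaddr = 123 = 0b01111011
  top 3 bits -> l1_idx = 3
  next 2 bits -> l2_idx = 3
  bottom 3 bits -> offset = 3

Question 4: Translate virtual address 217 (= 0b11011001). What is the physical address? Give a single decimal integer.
Answer: 425

Derivation:
vaddr = 217 = 0b11011001
Split: l1_idx=6, l2_idx=3, offset=1
L1[6] = 1
L2[1][3] = 53
paddr = 53 * 8 + 1 = 425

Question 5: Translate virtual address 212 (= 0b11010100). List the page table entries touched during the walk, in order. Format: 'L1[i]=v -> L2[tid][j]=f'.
vaddr = 212 = 0b11010100
Split: l1_idx=6, l2_idx=2, offset=4

Answer: L1[6]=1 -> L2[1][2]=25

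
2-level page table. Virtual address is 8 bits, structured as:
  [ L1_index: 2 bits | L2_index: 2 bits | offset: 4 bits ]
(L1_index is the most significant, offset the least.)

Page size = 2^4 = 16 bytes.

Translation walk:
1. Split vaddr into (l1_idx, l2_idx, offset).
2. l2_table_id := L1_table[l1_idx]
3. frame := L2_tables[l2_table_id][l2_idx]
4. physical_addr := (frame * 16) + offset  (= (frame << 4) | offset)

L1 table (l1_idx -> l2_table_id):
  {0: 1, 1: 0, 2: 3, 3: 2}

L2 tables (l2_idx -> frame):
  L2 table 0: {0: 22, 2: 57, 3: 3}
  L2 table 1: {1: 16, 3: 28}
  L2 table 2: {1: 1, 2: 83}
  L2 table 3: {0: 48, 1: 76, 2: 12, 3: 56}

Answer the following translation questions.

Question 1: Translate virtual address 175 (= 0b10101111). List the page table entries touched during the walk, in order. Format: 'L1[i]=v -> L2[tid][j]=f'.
vaddr = 175 = 0b10101111
Split: l1_idx=2, l2_idx=2, offset=15

Answer: L1[2]=3 -> L2[3][2]=12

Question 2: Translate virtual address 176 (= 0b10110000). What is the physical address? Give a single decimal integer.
vaddr = 176 = 0b10110000
Split: l1_idx=2, l2_idx=3, offset=0
L1[2] = 3
L2[3][3] = 56
paddr = 56 * 16 + 0 = 896

Answer: 896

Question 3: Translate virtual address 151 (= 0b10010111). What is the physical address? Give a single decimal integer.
Answer: 1223

Derivation:
vaddr = 151 = 0b10010111
Split: l1_idx=2, l2_idx=1, offset=7
L1[2] = 3
L2[3][1] = 76
paddr = 76 * 16 + 7 = 1223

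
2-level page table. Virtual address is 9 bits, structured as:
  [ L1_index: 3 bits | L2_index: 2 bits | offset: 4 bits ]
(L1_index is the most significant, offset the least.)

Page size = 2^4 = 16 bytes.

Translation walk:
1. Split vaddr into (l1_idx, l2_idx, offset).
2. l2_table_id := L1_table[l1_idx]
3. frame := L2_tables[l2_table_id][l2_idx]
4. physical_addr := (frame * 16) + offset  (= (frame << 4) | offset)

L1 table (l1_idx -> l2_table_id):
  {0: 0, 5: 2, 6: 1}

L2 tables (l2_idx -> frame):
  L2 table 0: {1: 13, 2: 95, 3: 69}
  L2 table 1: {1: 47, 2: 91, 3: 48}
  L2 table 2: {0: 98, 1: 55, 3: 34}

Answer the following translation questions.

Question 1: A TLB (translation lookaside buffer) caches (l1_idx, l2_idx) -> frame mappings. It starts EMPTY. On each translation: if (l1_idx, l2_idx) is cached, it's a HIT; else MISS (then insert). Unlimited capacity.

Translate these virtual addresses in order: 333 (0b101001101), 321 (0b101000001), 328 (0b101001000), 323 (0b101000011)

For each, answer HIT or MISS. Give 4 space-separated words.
vaddr=333: (5,0) not in TLB -> MISS, insert
vaddr=321: (5,0) in TLB -> HIT
vaddr=328: (5,0) in TLB -> HIT
vaddr=323: (5,0) in TLB -> HIT

Answer: MISS HIT HIT HIT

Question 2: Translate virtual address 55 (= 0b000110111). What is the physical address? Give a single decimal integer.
Answer: 1111

Derivation:
vaddr = 55 = 0b000110111
Split: l1_idx=0, l2_idx=3, offset=7
L1[0] = 0
L2[0][3] = 69
paddr = 69 * 16 + 7 = 1111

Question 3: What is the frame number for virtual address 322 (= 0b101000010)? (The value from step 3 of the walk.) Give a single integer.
vaddr = 322: l1_idx=5, l2_idx=0
L1[5] = 2; L2[2][0] = 98

Answer: 98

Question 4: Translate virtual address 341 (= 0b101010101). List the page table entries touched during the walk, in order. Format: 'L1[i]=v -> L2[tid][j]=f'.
Answer: L1[5]=2 -> L2[2][1]=55

Derivation:
vaddr = 341 = 0b101010101
Split: l1_idx=5, l2_idx=1, offset=5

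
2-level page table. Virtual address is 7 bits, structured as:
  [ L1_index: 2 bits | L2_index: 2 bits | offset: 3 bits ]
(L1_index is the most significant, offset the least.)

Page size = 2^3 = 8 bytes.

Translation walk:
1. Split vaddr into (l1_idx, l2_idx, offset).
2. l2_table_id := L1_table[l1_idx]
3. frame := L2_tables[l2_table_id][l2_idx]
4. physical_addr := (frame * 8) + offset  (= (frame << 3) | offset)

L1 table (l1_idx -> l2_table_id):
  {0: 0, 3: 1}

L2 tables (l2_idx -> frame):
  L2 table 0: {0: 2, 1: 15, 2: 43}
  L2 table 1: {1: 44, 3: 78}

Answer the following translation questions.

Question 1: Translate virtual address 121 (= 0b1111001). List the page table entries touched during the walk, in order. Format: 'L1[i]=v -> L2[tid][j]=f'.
vaddr = 121 = 0b1111001
Split: l1_idx=3, l2_idx=3, offset=1

Answer: L1[3]=1 -> L2[1][3]=78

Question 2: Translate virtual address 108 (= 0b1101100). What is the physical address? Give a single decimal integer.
vaddr = 108 = 0b1101100
Split: l1_idx=3, l2_idx=1, offset=4
L1[3] = 1
L2[1][1] = 44
paddr = 44 * 8 + 4 = 356

Answer: 356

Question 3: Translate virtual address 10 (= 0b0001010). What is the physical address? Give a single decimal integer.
vaddr = 10 = 0b0001010
Split: l1_idx=0, l2_idx=1, offset=2
L1[0] = 0
L2[0][1] = 15
paddr = 15 * 8 + 2 = 122

Answer: 122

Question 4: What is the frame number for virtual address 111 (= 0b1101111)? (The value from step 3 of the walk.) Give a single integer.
Answer: 44

Derivation:
vaddr = 111: l1_idx=3, l2_idx=1
L1[3] = 1; L2[1][1] = 44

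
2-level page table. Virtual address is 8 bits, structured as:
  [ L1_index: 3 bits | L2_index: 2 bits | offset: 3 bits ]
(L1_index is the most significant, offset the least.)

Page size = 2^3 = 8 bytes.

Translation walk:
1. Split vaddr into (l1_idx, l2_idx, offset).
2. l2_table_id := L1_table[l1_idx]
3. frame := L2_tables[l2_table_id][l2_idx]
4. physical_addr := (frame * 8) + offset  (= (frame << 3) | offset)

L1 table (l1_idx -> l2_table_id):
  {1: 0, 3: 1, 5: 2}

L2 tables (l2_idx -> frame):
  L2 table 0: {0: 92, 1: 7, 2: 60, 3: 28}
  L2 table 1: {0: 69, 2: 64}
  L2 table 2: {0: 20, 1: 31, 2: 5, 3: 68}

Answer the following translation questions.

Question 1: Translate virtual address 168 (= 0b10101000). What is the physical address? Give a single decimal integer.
Answer: 248

Derivation:
vaddr = 168 = 0b10101000
Split: l1_idx=5, l2_idx=1, offset=0
L1[5] = 2
L2[2][1] = 31
paddr = 31 * 8 + 0 = 248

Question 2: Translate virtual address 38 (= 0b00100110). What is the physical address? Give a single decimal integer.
Answer: 742

Derivation:
vaddr = 38 = 0b00100110
Split: l1_idx=1, l2_idx=0, offset=6
L1[1] = 0
L2[0][0] = 92
paddr = 92 * 8 + 6 = 742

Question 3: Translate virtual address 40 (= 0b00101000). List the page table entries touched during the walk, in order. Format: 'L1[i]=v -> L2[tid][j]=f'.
Answer: L1[1]=0 -> L2[0][1]=7

Derivation:
vaddr = 40 = 0b00101000
Split: l1_idx=1, l2_idx=1, offset=0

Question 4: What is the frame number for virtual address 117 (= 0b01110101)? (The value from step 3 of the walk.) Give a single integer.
Answer: 64

Derivation:
vaddr = 117: l1_idx=3, l2_idx=2
L1[3] = 1; L2[1][2] = 64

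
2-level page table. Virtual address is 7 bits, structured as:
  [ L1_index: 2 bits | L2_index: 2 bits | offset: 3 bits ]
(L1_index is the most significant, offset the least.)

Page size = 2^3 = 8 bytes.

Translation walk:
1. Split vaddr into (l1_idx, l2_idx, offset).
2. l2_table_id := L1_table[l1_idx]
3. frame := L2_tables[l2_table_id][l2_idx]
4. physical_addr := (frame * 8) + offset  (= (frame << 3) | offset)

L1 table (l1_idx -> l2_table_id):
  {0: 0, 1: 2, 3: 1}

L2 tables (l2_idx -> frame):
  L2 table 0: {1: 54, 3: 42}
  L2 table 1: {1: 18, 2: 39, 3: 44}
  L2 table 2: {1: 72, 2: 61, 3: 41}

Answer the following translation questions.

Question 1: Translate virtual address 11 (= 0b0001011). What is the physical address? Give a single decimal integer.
vaddr = 11 = 0b0001011
Split: l1_idx=0, l2_idx=1, offset=3
L1[0] = 0
L2[0][1] = 54
paddr = 54 * 8 + 3 = 435

Answer: 435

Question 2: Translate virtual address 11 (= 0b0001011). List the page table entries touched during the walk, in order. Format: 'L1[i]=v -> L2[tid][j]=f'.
Answer: L1[0]=0 -> L2[0][1]=54

Derivation:
vaddr = 11 = 0b0001011
Split: l1_idx=0, l2_idx=1, offset=3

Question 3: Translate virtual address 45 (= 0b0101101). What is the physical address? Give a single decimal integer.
Answer: 581

Derivation:
vaddr = 45 = 0b0101101
Split: l1_idx=1, l2_idx=1, offset=5
L1[1] = 2
L2[2][1] = 72
paddr = 72 * 8 + 5 = 581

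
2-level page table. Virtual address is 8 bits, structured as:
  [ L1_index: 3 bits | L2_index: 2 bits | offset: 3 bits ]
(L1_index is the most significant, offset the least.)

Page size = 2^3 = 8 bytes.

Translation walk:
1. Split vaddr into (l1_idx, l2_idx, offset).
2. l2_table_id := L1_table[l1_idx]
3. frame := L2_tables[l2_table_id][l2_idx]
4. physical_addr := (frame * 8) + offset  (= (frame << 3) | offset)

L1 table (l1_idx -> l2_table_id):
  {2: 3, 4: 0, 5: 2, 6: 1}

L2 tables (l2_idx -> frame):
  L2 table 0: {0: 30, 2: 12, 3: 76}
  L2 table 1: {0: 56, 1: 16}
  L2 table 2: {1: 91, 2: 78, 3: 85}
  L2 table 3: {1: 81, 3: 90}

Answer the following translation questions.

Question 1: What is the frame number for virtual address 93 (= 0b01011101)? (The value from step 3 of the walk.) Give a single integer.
vaddr = 93: l1_idx=2, l2_idx=3
L1[2] = 3; L2[3][3] = 90

Answer: 90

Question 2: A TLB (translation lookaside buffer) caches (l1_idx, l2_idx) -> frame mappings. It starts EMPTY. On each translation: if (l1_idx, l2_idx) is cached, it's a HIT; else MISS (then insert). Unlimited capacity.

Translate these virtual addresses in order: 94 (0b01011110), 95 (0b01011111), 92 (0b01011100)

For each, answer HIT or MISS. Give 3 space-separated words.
Answer: MISS HIT HIT

Derivation:
vaddr=94: (2,3) not in TLB -> MISS, insert
vaddr=95: (2,3) in TLB -> HIT
vaddr=92: (2,3) in TLB -> HIT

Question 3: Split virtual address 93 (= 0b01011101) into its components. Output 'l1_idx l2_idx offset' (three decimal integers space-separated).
Answer: 2 3 5

Derivation:
vaddr = 93 = 0b01011101
  top 3 bits -> l1_idx = 2
  next 2 bits -> l2_idx = 3
  bottom 3 bits -> offset = 5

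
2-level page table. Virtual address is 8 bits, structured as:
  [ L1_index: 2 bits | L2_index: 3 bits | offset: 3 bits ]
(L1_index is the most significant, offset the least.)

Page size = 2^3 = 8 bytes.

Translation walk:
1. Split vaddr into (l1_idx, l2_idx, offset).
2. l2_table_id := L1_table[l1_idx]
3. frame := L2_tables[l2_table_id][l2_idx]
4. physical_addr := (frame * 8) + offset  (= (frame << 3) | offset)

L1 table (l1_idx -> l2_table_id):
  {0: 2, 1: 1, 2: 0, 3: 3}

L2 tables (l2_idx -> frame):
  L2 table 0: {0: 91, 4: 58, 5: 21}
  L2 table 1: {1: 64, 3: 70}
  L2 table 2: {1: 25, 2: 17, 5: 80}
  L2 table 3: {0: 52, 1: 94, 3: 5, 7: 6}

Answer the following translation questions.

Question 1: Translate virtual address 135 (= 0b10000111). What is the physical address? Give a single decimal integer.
vaddr = 135 = 0b10000111
Split: l1_idx=2, l2_idx=0, offset=7
L1[2] = 0
L2[0][0] = 91
paddr = 91 * 8 + 7 = 735

Answer: 735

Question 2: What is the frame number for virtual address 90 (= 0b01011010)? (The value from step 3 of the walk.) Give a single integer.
vaddr = 90: l1_idx=1, l2_idx=3
L1[1] = 1; L2[1][3] = 70

Answer: 70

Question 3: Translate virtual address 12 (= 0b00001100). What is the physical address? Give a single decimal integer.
Answer: 204

Derivation:
vaddr = 12 = 0b00001100
Split: l1_idx=0, l2_idx=1, offset=4
L1[0] = 2
L2[2][1] = 25
paddr = 25 * 8 + 4 = 204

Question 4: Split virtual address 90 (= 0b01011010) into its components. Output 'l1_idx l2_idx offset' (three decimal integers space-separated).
Answer: 1 3 2

Derivation:
vaddr = 90 = 0b01011010
  top 2 bits -> l1_idx = 1
  next 3 bits -> l2_idx = 3
  bottom 3 bits -> offset = 2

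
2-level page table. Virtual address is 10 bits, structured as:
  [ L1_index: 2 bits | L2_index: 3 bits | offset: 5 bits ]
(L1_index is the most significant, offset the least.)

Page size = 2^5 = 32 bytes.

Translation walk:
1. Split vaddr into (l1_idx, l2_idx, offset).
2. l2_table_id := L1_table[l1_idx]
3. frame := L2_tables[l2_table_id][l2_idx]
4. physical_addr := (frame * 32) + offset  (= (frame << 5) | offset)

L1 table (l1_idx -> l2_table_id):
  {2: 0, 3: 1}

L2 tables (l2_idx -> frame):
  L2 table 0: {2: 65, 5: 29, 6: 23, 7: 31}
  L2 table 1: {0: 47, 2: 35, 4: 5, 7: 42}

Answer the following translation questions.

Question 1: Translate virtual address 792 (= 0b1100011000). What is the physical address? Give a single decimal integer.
Answer: 1528

Derivation:
vaddr = 792 = 0b1100011000
Split: l1_idx=3, l2_idx=0, offset=24
L1[3] = 1
L2[1][0] = 47
paddr = 47 * 32 + 24 = 1528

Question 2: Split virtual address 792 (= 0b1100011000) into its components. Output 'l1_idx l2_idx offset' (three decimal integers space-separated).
vaddr = 792 = 0b1100011000
  top 2 bits -> l1_idx = 3
  next 3 bits -> l2_idx = 0
  bottom 5 bits -> offset = 24

Answer: 3 0 24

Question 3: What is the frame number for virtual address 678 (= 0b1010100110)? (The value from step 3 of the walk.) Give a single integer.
Answer: 29

Derivation:
vaddr = 678: l1_idx=2, l2_idx=5
L1[2] = 0; L2[0][5] = 29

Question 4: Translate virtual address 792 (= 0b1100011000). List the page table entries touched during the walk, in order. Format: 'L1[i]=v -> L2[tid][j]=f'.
vaddr = 792 = 0b1100011000
Split: l1_idx=3, l2_idx=0, offset=24

Answer: L1[3]=1 -> L2[1][0]=47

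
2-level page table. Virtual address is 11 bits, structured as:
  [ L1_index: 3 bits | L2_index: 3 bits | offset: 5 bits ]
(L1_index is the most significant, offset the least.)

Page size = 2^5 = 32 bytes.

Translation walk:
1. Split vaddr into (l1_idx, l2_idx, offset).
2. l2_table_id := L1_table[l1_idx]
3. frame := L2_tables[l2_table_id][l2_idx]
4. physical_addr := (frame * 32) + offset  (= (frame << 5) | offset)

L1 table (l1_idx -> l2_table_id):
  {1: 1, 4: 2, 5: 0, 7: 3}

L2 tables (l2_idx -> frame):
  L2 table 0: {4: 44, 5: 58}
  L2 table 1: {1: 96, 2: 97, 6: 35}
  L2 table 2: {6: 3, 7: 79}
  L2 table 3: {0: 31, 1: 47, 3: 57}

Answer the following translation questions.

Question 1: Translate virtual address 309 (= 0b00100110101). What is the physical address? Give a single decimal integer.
vaddr = 309 = 0b00100110101
Split: l1_idx=1, l2_idx=1, offset=21
L1[1] = 1
L2[1][1] = 96
paddr = 96 * 32 + 21 = 3093

Answer: 3093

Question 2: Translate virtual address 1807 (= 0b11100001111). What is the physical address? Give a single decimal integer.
vaddr = 1807 = 0b11100001111
Split: l1_idx=7, l2_idx=0, offset=15
L1[7] = 3
L2[3][0] = 31
paddr = 31 * 32 + 15 = 1007

Answer: 1007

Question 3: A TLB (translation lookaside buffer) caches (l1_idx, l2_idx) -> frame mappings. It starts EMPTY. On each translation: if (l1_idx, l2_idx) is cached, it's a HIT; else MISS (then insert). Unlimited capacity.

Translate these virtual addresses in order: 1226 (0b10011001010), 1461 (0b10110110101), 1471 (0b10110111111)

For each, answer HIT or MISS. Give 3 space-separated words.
vaddr=1226: (4,6) not in TLB -> MISS, insert
vaddr=1461: (5,5) not in TLB -> MISS, insert
vaddr=1471: (5,5) in TLB -> HIT

Answer: MISS MISS HIT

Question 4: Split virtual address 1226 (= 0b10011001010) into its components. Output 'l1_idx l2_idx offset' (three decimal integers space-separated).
vaddr = 1226 = 0b10011001010
  top 3 bits -> l1_idx = 4
  next 3 bits -> l2_idx = 6
  bottom 5 bits -> offset = 10

Answer: 4 6 10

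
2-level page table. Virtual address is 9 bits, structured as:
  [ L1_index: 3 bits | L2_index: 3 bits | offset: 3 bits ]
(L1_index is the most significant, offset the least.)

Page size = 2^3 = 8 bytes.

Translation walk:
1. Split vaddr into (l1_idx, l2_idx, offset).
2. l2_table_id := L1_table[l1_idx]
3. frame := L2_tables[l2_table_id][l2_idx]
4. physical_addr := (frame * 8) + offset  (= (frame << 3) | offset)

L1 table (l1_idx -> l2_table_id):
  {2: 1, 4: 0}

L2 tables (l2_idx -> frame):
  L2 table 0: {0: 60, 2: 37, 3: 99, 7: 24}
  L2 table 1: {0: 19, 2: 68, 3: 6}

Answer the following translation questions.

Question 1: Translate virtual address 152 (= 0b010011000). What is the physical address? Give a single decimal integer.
Answer: 48

Derivation:
vaddr = 152 = 0b010011000
Split: l1_idx=2, l2_idx=3, offset=0
L1[2] = 1
L2[1][3] = 6
paddr = 6 * 8 + 0 = 48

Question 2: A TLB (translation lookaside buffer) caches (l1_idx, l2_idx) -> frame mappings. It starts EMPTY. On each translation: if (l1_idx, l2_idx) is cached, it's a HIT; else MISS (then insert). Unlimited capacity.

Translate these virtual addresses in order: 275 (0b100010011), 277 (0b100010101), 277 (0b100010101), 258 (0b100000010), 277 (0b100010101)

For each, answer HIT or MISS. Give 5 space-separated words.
vaddr=275: (4,2) not in TLB -> MISS, insert
vaddr=277: (4,2) in TLB -> HIT
vaddr=277: (4,2) in TLB -> HIT
vaddr=258: (4,0) not in TLB -> MISS, insert
vaddr=277: (4,2) in TLB -> HIT

Answer: MISS HIT HIT MISS HIT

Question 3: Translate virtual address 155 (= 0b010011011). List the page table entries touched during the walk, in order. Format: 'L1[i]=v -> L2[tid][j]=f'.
Answer: L1[2]=1 -> L2[1][3]=6

Derivation:
vaddr = 155 = 0b010011011
Split: l1_idx=2, l2_idx=3, offset=3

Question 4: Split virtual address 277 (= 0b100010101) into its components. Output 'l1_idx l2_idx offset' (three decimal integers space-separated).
vaddr = 277 = 0b100010101
  top 3 bits -> l1_idx = 4
  next 3 bits -> l2_idx = 2
  bottom 3 bits -> offset = 5

Answer: 4 2 5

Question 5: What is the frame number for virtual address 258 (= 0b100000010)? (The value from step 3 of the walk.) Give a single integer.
vaddr = 258: l1_idx=4, l2_idx=0
L1[4] = 0; L2[0][0] = 60

Answer: 60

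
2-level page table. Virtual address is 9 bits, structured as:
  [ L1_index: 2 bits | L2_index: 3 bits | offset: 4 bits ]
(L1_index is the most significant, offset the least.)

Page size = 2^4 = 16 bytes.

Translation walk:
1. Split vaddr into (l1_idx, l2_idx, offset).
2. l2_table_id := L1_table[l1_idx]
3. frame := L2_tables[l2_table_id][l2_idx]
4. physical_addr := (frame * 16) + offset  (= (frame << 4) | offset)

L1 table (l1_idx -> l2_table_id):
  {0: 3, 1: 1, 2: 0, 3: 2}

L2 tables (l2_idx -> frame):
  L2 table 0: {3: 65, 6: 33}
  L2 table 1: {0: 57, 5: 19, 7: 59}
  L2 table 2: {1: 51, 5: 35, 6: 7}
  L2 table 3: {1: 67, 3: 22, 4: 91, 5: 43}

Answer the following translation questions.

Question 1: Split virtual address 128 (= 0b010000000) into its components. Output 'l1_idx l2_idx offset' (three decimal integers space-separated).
vaddr = 128 = 0b010000000
  top 2 bits -> l1_idx = 1
  next 3 bits -> l2_idx = 0
  bottom 4 bits -> offset = 0

Answer: 1 0 0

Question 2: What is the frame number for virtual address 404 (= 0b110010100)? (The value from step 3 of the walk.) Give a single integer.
Answer: 51

Derivation:
vaddr = 404: l1_idx=3, l2_idx=1
L1[3] = 2; L2[2][1] = 51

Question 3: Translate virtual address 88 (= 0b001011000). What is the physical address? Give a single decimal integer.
vaddr = 88 = 0b001011000
Split: l1_idx=0, l2_idx=5, offset=8
L1[0] = 3
L2[3][5] = 43
paddr = 43 * 16 + 8 = 696

Answer: 696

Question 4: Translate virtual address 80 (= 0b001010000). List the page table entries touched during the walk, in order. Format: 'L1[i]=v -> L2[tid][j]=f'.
Answer: L1[0]=3 -> L2[3][5]=43

Derivation:
vaddr = 80 = 0b001010000
Split: l1_idx=0, l2_idx=5, offset=0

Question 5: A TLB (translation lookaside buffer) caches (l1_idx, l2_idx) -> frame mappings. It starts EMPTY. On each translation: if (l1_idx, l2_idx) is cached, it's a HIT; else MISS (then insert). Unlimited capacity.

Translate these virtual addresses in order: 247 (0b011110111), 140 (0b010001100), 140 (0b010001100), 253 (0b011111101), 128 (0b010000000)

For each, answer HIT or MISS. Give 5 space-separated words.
vaddr=247: (1,7) not in TLB -> MISS, insert
vaddr=140: (1,0) not in TLB -> MISS, insert
vaddr=140: (1,0) in TLB -> HIT
vaddr=253: (1,7) in TLB -> HIT
vaddr=128: (1,0) in TLB -> HIT

Answer: MISS MISS HIT HIT HIT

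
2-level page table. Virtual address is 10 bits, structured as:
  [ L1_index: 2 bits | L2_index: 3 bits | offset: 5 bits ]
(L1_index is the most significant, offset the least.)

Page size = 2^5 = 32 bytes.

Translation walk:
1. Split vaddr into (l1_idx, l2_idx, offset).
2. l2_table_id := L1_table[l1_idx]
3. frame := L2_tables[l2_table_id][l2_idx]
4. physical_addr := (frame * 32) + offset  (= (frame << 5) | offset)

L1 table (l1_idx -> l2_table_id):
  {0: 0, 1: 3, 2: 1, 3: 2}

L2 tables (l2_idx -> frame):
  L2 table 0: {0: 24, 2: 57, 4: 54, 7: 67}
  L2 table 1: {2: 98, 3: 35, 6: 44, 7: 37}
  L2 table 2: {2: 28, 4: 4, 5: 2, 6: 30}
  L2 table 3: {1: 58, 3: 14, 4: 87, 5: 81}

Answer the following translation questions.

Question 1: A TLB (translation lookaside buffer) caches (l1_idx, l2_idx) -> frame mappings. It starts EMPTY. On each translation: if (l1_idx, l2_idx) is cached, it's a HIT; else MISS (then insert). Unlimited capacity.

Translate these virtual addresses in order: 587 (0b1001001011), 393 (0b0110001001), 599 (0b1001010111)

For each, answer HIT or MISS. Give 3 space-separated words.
Answer: MISS MISS HIT

Derivation:
vaddr=587: (2,2) not in TLB -> MISS, insert
vaddr=393: (1,4) not in TLB -> MISS, insert
vaddr=599: (2,2) in TLB -> HIT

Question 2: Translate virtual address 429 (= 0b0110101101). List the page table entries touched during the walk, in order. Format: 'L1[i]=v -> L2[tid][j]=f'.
Answer: L1[1]=3 -> L2[3][5]=81

Derivation:
vaddr = 429 = 0b0110101101
Split: l1_idx=1, l2_idx=5, offset=13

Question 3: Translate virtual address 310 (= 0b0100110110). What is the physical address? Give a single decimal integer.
Answer: 1878

Derivation:
vaddr = 310 = 0b0100110110
Split: l1_idx=1, l2_idx=1, offset=22
L1[1] = 3
L2[3][1] = 58
paddr = 58 * 32 + 22 = 1878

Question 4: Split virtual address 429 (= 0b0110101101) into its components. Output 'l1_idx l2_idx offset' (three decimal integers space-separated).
vaddr = 429 = 0b0110101101
  top 2 bits -> l1_idx = 1
  next 3 bits -> l2_idx = 5
  bottom 5 bits -> offset = 13

Answer: 1 5 13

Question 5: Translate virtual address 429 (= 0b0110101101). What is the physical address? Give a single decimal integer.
vaddr = 429 = 0b0110101101
Split: l1_idx=1, l2_idx=5, offset=13
L1[1] = 3
L2[3][5] = 81
paddr = 81 * 32 + 13 = 2605

Answer: 2605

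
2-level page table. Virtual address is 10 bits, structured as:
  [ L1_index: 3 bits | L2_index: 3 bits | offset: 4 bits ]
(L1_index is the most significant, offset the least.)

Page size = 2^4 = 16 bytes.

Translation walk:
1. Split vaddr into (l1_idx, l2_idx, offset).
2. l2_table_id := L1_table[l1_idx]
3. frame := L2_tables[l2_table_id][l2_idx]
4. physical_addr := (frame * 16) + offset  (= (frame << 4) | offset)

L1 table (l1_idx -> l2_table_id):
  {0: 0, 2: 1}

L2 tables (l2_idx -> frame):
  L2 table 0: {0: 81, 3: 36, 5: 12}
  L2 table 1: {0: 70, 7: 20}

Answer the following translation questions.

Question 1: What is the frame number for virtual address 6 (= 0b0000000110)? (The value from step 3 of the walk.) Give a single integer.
Answer: 81

Derivation:
vaddr = 6: l1_idx=0, l2_idx=0
L1[0] = 0; L2[0][0] = 81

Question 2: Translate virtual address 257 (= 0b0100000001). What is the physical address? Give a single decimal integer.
vaddr = 257 = 0b0100000001
Split: l1_idx=2, l2_idx=0, offset=1
L1[2] = 1
L2[1][0] = 70
paddr = 70 * 16 + 1 = 1121

Answer: 1121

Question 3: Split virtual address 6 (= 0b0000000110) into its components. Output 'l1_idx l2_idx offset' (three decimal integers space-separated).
vaddr = 6 = 0b0000000110
  top 3 bits -> l1_idx = 0
  next 3 bits -> l2_idx = 0
  bottom 4 bits -> offset = 6

Answer: 0 0 6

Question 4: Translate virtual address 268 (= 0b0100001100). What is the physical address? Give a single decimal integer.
vaddr = 268 = 0b0100001100
Split: l1_idx=2, l2_idx=0, offset=12
L1[2] = 1
L2[1][0] = 70
paddr = 70 * 16 + 12 = 1132

Answer: 1132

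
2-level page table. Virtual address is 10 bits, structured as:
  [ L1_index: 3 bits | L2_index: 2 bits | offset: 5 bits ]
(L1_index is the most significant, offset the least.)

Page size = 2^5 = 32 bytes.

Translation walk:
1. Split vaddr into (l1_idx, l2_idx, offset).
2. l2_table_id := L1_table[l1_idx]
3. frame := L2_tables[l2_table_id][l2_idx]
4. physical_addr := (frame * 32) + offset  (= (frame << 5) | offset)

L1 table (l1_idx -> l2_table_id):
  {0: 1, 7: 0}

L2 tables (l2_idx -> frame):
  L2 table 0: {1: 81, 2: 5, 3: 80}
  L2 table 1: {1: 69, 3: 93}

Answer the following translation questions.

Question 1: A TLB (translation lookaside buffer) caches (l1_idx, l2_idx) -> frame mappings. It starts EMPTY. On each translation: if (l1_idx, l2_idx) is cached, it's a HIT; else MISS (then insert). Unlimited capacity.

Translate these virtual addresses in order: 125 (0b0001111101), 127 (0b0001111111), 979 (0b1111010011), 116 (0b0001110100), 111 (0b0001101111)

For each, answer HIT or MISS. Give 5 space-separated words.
Answer: MISS HIT MISS HIT HIT

Derivation:
vaddr=125: (0,3) not in TLB -> MISS, insert
vaddr=127: (0,3) in TLB -> HIT
vaddr=979: (7,2) not in TLB -> MISS, insert
vaddr=116: (0,3) in TLB -> HIT
vaddr=111: (0,3) in TLB -> HIT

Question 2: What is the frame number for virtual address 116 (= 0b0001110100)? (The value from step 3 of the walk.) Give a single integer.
Answer: 93

Derivation:
vaddr = 116: l1_idx=0, l2_idx=3
L1[0] = 1; L2[1][3] = 93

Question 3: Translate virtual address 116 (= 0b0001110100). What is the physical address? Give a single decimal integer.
Answer: 2996

Derivation:
vaddr = 116 = 0b0001110100
Split: l1_idx=0, l2_idx=3, offset=20
L1[0] = 1
L2[1][3] = 93
paddr = 93 * 32 + 20 = 2996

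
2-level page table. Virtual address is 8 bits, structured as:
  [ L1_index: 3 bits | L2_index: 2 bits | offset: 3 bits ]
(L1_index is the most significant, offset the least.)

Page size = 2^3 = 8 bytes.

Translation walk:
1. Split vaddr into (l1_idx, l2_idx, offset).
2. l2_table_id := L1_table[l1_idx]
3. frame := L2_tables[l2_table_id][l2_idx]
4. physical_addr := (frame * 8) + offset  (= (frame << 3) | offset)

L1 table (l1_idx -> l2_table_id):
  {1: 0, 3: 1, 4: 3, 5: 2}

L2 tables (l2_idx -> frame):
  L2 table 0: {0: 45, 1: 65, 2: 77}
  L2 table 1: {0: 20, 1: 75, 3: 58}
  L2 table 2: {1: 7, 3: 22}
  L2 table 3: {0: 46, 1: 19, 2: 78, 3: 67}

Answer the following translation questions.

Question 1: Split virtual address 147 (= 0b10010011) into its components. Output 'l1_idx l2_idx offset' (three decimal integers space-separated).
Answer: 4 2 3

Derivation:
vaddr = 147 = 0b10010011
  top 3 bits -> l1_idx = 4
  next 2 bits -> l2_idx = 2
  bottom 3 bits -> offset = 3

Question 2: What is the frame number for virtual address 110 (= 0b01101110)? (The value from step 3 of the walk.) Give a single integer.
Answer: 75

Derivation:
vaddr = 110: l1_idx=3, l2_idx=1
L1[3] = 1; L2[1][1] = 75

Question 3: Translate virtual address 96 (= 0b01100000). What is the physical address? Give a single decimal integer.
vaddr = 96 = 0b01100000
Split: l1_idx=3, l2_idx=0, offset=0
L1[3] = 1
L2[1][0] = 20
paddr = 20 * 8 + 0 = 160

Answer: 160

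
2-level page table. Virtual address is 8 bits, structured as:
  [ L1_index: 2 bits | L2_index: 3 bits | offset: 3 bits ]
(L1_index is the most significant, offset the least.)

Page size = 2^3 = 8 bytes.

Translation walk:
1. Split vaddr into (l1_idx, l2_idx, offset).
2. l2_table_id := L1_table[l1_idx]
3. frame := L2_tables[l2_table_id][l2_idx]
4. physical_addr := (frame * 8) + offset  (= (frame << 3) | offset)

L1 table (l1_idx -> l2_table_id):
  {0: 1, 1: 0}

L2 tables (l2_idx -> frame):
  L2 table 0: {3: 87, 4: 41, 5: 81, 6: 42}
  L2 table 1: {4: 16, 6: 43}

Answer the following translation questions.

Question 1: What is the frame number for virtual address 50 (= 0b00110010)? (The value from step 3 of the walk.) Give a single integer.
vaddr = 50: l1_idx=0, l2_idx=6
L1[0] = 1; L2[1][6] = 43

Answer: 43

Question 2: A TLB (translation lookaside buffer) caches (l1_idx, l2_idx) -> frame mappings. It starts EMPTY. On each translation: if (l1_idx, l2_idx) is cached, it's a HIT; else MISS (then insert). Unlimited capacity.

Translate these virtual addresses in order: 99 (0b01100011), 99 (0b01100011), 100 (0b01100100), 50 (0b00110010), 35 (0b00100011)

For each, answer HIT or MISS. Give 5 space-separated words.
vaddr=99: (1,4) not in TLB -> MISS, insert
vaddr=99: (1,4) in TLB -> HIT
vaddr=100: (1,4) in TLB -> HIT
vaddr=50: (0,6) not in TLB -> MISS, insert
vaddr=35: (0,4) not in TLB -> MISS, insert

Answer: MISS HIT HIT MISS MISS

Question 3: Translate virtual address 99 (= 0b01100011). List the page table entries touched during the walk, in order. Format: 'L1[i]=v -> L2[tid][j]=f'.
vaddr = 99 = 0b01100011
Split: l1_idx=1, l2_idx=4, offset=3

Answer: L1[1]=0 -> L2[0][4]=41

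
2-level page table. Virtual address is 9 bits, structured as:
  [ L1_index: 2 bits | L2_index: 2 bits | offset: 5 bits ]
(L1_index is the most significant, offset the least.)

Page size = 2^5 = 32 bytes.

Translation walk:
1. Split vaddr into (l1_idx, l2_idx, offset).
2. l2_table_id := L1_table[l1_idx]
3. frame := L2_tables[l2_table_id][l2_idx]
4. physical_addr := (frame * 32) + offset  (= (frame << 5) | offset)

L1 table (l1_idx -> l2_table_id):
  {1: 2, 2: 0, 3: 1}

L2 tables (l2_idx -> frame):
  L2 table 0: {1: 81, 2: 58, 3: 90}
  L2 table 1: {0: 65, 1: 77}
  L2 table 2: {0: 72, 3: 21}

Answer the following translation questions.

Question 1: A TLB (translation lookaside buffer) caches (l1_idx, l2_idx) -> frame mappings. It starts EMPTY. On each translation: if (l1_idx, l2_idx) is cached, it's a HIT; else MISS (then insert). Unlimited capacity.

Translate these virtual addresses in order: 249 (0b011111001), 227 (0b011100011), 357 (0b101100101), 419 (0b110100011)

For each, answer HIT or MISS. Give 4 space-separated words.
Answer: MISS HIT MISS MISS

Derivation:
vaddr=249: (1,3) not in TLB -> MISS, insert
vaddr=227: (1,3) in TLB -> HIT
vaddr=357: (2,3) not in TLB -> MISS, insert
vaddr=419: (3,1) not in TLB -> MISS, insert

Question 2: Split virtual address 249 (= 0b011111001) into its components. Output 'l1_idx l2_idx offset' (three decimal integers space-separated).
vaddr = 249 = 0b011111001
  top 2 bits -> l1_idx = 1
  next 2 bits -> l2_idx = 3
  bottom 5 bits -> offset = 25

Answer: 1 3 25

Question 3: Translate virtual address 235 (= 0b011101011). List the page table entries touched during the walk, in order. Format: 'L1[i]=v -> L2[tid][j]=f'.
vaddr = 235 = 0b011101011
Split: l1_idx=1, l2_idx=3, offset=11

Answer: L1[1]=2 -> L2[2][3]=21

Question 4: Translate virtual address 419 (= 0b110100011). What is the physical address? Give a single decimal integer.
Answer: 2467

Derivation:
vaddr = 419 = 0b110100011
Split: l1_idx=3, l2_idx=1, offset=3
L1[3] = 1
L2[1][1] = 77
paddr = 77 * 32 + 3 = 2467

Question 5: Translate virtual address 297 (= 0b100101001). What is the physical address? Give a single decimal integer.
vaddr = 297 = 0b100101001
Split: l1_idx=2, l2_idx=1, offset=9
L1[2] = 0
L2[0][1] = 81
paddr = 81 * 32 + 9 = 2601

Answer: 2601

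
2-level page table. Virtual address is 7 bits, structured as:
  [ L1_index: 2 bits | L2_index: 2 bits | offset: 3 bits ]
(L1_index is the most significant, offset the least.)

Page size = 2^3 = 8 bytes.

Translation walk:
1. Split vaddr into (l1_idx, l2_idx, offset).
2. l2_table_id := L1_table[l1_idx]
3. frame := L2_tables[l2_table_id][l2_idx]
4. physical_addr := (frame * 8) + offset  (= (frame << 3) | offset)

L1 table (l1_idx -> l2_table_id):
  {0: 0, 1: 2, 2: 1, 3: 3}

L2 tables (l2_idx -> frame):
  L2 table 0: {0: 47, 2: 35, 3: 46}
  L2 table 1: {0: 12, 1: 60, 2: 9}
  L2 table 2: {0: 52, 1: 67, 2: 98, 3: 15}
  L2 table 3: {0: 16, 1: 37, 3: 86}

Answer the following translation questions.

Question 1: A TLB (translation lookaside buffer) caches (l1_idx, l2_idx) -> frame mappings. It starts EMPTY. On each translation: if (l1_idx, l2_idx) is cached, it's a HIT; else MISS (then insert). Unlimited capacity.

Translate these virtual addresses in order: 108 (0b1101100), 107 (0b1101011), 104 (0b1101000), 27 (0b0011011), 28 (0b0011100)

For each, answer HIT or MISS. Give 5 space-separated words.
Answer: MISS HIT HIT MISS HIT

Derivation:
vaddr=108: (3,1) not in TLB -> MISS, insert
vaddr=107: (3,1) in TLB -> HIT
vaddr=104: (3,1) in TLB -> HIT
vaddr=27: (0,3) not in TLB -> MISS, insert
vaddr=28: (0,3) in TLB -> HIT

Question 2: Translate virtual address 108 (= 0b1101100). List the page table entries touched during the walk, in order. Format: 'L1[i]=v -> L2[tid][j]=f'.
Answer: L1[3]=3 -> L2[3][1]=37

Derivation:
vaddr = 108 = 0b1101100
Split: l1_idx=3, l2_idx=1, offset=4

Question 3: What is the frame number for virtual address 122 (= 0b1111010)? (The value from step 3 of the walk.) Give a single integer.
Answer: 86

Derivation:
vaddr = 122: l1_idx=3, l2_idx=3
L1[3] = 3; L2[3][3] = 86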